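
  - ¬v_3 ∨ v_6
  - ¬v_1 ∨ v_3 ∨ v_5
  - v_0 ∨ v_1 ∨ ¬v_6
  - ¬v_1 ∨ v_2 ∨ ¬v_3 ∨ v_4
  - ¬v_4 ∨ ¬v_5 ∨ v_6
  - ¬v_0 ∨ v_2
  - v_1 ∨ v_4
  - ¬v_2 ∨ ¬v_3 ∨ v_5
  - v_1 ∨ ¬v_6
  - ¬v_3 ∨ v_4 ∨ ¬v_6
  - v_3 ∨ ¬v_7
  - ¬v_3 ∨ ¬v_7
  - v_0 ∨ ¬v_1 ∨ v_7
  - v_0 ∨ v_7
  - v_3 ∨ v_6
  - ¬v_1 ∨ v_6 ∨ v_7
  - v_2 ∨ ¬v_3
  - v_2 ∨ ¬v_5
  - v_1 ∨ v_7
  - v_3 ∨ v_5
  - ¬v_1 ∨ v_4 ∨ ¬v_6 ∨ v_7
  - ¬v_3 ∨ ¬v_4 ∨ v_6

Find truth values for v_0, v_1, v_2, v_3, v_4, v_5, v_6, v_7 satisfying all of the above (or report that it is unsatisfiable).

v_0: True, v_1: True, v_2: True, v_3: True, v_4: True, v_5: True, v_6: True, v_7: False

Try v_0 = False:
  (v_0 ∨ v_7) forces v_7 = True.
  (v_3 ∨ ¬v_7) forces v_3 = True.
  clause (¬v_3 ∨ ¬v_7) is falsified — backtrack.
So v_0 = True.
  then (¬v_0 ∨ v_2) forces v_2 = True.
Set v_1 = True.
Set v_3 = True.
  then (¬v_3 ∨ v_6) forces v_6 = True.
  then (¬v_2 ∨ ¬v_3 ∨ v_5) forces v_5 = True.
  then (¬v_3 ∨ v_4 ∨ ¬v_6) forces v_4 = True.
  then (¬v_3 ∨ ¬v_7) forces v_7 = False.
All clauses satisfied.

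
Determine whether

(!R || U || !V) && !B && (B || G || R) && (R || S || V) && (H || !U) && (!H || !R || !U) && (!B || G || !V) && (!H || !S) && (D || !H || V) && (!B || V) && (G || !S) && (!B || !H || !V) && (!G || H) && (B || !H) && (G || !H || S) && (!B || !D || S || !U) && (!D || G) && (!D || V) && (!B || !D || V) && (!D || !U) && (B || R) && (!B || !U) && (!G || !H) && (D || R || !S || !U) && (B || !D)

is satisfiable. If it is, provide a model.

D: False; R: True; B: False; G: False; U: False; S: False; H: False; V: False

Unit clause (!B) forces B = False.
In (B || !H) only !H is left, so H = False.
In (B || R) only R is left, so R = True.
In (B || !D) only !D is left, so D = False.
In (H || !U) only !U is left, so U = False.
In (!G || H) only !G is left, so G = False.
In (!R || U || !V) only !V is left, so V = False.
In (G || !S) only !S is left, so S = False.
All clauses satisfied.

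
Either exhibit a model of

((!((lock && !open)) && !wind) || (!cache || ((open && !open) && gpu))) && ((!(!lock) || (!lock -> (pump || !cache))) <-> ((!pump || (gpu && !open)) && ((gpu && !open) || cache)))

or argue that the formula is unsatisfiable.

gpu: True; cache: False; open: False; lock: False; wind: False; pump: True

  (!((lock && !open)) && !wind) || (!cache || ((open && !open) && gpu)) = True
    !((lock && !open)) && !wind = True
      !((lock && !open)) = True
        lock && !open = False
          !open = True
      !wind = True
    !cache || ((open && !open) && gpu) = True
      !cache = True
      (open && !open) && gpu = False
        open && !open = False
          !open = True
  (!(!lock) || (!lock -> (pump || !cache))) <-> ((!pump || (gpu && !open)) && ((gpu && !open) || cache)) = True
    !(!lock) || (!lock -> (pump || !cache)) = True
      !(!lock) = False
        !lock = True
      !lock -> (pump || !cache) = True
        !lock = True
        pump || !cache = True
          !cache = True
    (!pump || (gpu && !open)) && ((gpu && !open) || cache) = True
      !pump || (gpu && !open) = True
        !pump = False
        gpu && !open = True
          !open = True
      (gpu && !open) || cache = True
        gpu && !open = True
          !open = True
Both conjuncts True, so the formula holds.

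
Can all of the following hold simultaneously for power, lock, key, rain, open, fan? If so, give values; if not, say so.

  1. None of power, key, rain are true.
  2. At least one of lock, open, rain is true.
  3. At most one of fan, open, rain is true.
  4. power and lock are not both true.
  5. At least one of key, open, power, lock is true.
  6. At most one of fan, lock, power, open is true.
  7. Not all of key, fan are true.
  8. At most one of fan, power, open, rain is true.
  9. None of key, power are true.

power=F, lock=F, key=F, rain=F, open=T, fan=F

  (1) {power, key, rain}: 0 true — none ✓
  (2) {lock, open, rain}: 1 true — at least one ✓
  (3) {fan, open, rain}: 1 true — at most one ✓
  (4) power=F, lock=F — not both ✓
  (5) {key, open, power, lock}: 1 true — at least one ✓
  (6) {fan, lock, power, open}: 1 true — at most one ✓
  (7) {key, fan}: 0/2 true — not all ✓
  (8) {fan, power, open, rain}: 1 true — at most one ✓
  (9) {key, power}: 0 true — none ✓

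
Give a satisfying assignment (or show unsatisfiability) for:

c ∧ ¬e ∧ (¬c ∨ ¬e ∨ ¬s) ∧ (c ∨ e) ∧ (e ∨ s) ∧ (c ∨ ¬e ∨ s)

Unit clause (c) forces c = True.
Unit clause (¬e) forces e = False.
In (e ∨ s) only s is left, so s = True.
Check each clause:
  (c): c holds.
  (¬e): ¬e holds.
  (¬c ∨ ¬e ∨ ¬s): ¬e holds.
  (c ∨ e): c holds.
  (e ∨ s): s holds.
  (c ∨ ¬e ∨ s): c holds.
All clauses satisfied.

c = True, e = False, s = True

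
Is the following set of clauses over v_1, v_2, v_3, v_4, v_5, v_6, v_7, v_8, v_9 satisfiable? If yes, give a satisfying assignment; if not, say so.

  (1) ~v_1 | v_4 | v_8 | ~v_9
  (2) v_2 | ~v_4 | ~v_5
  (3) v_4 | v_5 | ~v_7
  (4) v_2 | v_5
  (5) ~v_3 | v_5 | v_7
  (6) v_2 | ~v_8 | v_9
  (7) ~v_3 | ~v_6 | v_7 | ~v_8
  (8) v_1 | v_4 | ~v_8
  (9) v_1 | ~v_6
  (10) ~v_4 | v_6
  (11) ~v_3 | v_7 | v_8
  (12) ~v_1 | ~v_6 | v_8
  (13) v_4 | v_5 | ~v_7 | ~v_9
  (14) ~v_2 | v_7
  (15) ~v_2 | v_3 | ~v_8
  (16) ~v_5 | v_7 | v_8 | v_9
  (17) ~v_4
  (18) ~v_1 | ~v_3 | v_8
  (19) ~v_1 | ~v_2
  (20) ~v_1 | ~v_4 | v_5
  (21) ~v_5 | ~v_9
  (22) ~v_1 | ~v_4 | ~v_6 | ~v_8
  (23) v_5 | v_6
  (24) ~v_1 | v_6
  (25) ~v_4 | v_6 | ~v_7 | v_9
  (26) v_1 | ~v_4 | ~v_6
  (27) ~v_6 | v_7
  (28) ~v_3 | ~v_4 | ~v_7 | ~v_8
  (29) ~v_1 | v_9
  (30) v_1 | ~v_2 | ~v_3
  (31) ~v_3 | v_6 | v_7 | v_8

v_1=F; v_2=F; v_3=T; v_4=F; v_5=T; v_6=F; v_7=T; v_8=F; v_9=F

Unit clause (~v_4) forces v_4 = False.
Try v_1 = True:
  (~v_1 | ~v_2) forces v_2 = False.
  (v_2 | v_5) forces v_5 = True.
  (~v_5 | ~v_9) forces v_9 = False.
  clause (~v_1 | v_9) is falsified — backtrack.
So v_1 = False.
  then (v_1 | v_4 | ~v_8) forces v_8 = False.
  then (v_1 | ~v_6) forces v_6 = False.
  then (v_5 | v_6) forces v_5 = True.
  then (~v_5 | ~v_9) forces v_9 = False.
  then (~v_5 | v_7 | v_8 | v_9) forces v_7 = True.
Set v_2 = False.
Set v_3 = True.
All clauses satisfied.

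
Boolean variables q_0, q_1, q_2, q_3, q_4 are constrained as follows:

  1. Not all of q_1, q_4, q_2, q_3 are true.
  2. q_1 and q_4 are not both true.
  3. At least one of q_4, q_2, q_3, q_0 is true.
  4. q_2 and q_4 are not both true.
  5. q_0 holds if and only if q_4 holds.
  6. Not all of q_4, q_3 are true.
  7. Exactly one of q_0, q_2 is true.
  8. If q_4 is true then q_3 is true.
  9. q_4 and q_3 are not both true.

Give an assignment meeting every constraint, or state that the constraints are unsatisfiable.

q_0: False, q_1: True, q_2: True, q_3: True, q_4: False

  (1) {q_1, q_4, q_2, q_3}: 3/4 true — not all ✓
  (2) q_1=T, q_4=F — not both ✓
  (3) {q_4, q_2, q_3, q_0}: 2 true — at least one ✓
  (4) q_2=T, q_4=F — not both ✓
  (5) q_0=F, q_4=F — same ✓
  (6) {q_4, q_3}: 1/2 true — not all ✓
  (7) {q_0, q_2}: 1 true — exactly one ✓
  (8) q_4=F ⇒ q_3: vacuous ✓
  (9) q_4=F, q_3=T — not both ✓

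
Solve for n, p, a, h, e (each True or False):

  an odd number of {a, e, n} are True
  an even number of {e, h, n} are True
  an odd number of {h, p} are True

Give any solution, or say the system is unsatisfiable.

n: True, p: False, a: False, h: True, e: False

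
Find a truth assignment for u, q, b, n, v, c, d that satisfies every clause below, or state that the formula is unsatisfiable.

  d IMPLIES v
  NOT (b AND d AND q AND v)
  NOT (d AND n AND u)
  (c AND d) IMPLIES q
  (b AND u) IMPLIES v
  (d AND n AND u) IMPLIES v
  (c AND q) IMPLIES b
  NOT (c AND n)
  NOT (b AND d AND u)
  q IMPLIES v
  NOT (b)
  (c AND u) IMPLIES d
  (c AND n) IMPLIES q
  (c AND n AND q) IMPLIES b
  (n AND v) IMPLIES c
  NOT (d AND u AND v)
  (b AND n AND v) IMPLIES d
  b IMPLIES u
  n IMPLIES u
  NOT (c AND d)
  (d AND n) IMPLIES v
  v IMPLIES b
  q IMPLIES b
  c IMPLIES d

u: True, q: False, b: False, n: True, v: False, c: False, d: False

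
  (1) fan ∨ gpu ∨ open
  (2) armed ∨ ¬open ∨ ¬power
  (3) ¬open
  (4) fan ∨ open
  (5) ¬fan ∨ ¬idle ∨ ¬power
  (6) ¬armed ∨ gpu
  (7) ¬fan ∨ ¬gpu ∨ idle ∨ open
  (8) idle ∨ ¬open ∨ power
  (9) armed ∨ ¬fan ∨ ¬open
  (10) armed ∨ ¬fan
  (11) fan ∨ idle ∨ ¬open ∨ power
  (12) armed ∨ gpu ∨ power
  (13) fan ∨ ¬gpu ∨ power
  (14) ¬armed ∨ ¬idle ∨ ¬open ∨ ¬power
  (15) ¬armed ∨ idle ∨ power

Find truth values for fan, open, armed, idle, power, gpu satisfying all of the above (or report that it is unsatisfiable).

fan = True, open = False, armed = True, idle = True, power = False, gpu = True

Unit clause (¬open) forces open = False.
In (fan ∨ open) only fan is left, so fan = True.
In (armed ∨ ¬fan) only armed is left, so armed = True.
In (¬armed ∨ gpu) only gpu is left, so gpu = True.
In (¬fan ∨ ¬gpu ∨ idle ∨ open) only idle is left, so idle = True.
In (¬fan ∨ ¬idle ∨ ¬power) only ¬power is left, so power = False.
All clauses satisfied.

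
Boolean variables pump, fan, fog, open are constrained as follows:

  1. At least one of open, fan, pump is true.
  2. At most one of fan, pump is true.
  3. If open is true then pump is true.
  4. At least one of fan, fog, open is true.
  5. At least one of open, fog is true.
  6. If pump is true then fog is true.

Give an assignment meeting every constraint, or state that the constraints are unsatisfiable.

pump = False; fan = True; fog = True; open = False

  (1) {open, fan, pump}: 1 true — at least one ✓
  (2) {fan, pump}: 1 true — at most one ✓
  (3) open=F ⇒ pump: vacuous ✓
  (4) {fan, fog, open}: 2 true — at least one ✓
  (5) {open, fog}: 1 true — at least one ✓
  (6) pump=F ⇒ fog: vacuous ✓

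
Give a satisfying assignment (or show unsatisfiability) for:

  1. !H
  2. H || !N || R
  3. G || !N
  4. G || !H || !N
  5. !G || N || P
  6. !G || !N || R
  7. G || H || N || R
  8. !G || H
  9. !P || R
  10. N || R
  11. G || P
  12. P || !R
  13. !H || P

P=T, H=F, N=F, R=T, G=F

Unit clause (!H) forces H = False.
In (!G || H) only !G is left, so G = False.
In (G || P) only P is left, so P = True.
In (G || !N) only !N is left, so N = False.
In (G || H || N || R) only R is left, so R = True.
All clauses satisfied.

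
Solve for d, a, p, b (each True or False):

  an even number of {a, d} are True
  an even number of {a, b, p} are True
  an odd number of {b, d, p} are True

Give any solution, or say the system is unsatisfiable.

Adding constraints 1, 2, 3 mod 2: every variable appears an even number of times on the left, so the left side is 0.
But the right sides sum to 1 (mod 2). 0 ≠ 1 — the system is inconsistent.

No satisfying assignment exists.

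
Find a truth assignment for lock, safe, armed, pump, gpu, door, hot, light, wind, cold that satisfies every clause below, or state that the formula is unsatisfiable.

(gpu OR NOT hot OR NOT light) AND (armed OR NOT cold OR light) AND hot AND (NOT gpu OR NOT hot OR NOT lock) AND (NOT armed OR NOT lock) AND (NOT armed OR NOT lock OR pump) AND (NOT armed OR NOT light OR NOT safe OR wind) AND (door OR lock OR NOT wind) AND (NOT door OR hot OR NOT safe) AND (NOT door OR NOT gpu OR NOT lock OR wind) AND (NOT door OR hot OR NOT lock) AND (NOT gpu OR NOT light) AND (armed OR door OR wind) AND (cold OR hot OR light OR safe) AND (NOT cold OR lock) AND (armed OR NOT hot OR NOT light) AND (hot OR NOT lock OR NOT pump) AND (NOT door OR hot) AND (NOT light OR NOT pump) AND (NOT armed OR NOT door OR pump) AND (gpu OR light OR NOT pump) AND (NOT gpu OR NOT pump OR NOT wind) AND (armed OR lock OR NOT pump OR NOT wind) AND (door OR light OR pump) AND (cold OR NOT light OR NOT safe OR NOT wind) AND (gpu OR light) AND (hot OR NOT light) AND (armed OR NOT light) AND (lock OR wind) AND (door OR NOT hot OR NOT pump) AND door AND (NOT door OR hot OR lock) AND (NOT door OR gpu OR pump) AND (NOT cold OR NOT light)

Unit clause (hot) forces hot = True.
Unit clause (door) forces door = True.
Try lock = True:
  (NOT gpu OR NOT hot OR NOT lock) forces gpu = False.
  (gpu OR NOT hot OR NOT light) forces light = False.
  clause (gpu OR light) is falsified — backtrack.
So lock = False.
  then (NOT cold OR lock) forces cold = False.
  then (lock OR wind) forces wind = True.
Set safe = True.
  then (cold OR NOT light OR NOT safe OR NOT wind) forces light = False.
  then (gpu OR light) forces gpu = True.
  then (NOT gpu OR NOT pump OR NOT wind) forces pump = False.
  then (NOT armed OR NOT door OR pump) forces armed = False.
All clauses satisfied.

lock = False, safe = True, armed = False, pump = False, gpu = True, door = True, hot = True, light = False, wind = True, cold = False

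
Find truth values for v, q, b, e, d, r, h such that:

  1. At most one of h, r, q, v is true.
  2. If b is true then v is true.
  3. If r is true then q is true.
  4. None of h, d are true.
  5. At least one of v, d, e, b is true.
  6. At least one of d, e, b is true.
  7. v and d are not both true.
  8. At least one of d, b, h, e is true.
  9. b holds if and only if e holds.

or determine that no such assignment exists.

v = True, q = False, b = True, e = True, d = False, r = False, h = False

  (1) {h, r, q, v}: 1 true — at most one ✓
  (2) b=T ⇒ v: T ✓
  (3) r=F ⇒ q: vacuous ✓
  (4) {h, d}: 0 true — none ✓
  (5) {v, d, e, b}: 3 true — at least one ✓
  (6) {d, e, b}: 2 true — at least one ✓
  (7) v=T, d=F — not both ✓
  (8) {d, b, h, e}: 2 true — at least one ✓
  (9) b=T, e=T — same ✓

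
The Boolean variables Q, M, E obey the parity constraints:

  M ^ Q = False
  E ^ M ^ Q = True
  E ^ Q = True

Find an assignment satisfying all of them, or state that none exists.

Q=F, M=F, E=T

M ^ Q = F ^ F = False ✓
E ^ M ^ Q = T ^ F ^ F = True ✓
E ^ Q = T ^ F = True ✓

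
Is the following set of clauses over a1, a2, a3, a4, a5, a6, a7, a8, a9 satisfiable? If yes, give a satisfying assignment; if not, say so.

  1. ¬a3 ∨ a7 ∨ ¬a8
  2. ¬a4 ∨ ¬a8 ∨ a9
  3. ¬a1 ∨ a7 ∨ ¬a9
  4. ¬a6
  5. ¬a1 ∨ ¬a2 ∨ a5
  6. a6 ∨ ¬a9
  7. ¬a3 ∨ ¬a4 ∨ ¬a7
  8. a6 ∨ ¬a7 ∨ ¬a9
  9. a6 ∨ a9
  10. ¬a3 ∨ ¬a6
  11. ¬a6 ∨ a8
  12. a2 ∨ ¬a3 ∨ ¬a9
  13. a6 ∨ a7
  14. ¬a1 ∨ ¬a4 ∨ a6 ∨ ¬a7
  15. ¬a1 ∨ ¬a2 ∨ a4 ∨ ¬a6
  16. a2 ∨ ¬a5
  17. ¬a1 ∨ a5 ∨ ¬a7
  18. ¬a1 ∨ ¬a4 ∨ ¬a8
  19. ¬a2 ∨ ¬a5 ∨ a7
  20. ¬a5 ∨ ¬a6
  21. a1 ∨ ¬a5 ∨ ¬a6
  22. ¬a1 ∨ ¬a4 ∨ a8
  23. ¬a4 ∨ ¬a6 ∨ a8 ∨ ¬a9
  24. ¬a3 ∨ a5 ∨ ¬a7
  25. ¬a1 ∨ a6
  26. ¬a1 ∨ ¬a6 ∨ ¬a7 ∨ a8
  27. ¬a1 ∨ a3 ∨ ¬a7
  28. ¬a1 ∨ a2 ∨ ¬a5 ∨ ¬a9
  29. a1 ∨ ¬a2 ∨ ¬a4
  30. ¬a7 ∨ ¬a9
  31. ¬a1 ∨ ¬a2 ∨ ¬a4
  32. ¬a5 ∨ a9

UNSATISFIABLE

Case a6 = True:
  Clause (¬a6) is falsified — contradiction.
Case a6 = False:
  (a6 ∨ ¬a9) forces a9 = False.
  Clause (a6 ∨ a9) is falsified — contradiction.
Both cases fail, so the formula is unsatisfiable.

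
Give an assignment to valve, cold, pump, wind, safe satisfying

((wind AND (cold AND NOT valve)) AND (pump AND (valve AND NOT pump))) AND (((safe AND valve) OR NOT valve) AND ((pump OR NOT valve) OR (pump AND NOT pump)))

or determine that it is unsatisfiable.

Case valve = True: the conjunct NOT valve is False.
Case valve = False: the conjunct valve is False.
Both cases fail — unsatisfiable.

UNSATISFIABLE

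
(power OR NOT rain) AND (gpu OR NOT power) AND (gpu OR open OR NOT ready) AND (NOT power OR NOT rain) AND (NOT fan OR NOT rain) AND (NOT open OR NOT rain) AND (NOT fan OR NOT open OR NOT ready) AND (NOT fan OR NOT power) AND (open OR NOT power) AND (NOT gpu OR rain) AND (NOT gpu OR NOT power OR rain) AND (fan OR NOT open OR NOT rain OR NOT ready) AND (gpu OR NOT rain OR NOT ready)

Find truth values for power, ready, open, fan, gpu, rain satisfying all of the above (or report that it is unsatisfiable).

Try power = True:
  (gpu OR NOT power) forces gpu = True.
  (NOT power OR NOT rain) forces rain = False.
  clause (NOT gpu OR rain) is falsified — backtrack.
So power = False.
  then (power OR NOT rain) forces rain = False.
  then (NOT gpu OR rain) forces gpu = False.
Set ready = False.
Set open = False.
Set fan = True.
All clauses satisfied.

power = False; ready = False; open = False; fan = True; gpu = False; rain = False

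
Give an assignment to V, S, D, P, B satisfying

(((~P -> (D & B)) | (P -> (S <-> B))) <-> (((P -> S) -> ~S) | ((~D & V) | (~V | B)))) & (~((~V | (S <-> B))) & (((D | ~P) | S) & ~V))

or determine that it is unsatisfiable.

Case V = True: the conjunct ~V is False.
Case V = False: the conjunct ~((~V | (S <-> B))) becomes ~((True | (S <-> B))) = False.
Both cases fail — unsatisfiable.

No satisfying assignment exists.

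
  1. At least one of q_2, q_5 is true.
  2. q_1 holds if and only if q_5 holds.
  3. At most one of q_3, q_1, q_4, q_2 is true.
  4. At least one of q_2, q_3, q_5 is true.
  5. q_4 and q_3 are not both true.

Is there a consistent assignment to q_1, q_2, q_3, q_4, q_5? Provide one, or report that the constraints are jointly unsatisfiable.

q_1: False, q_2: True, q_3: False, q_4: False, q_5: False

  (1) {q_2, q_5}: 1 true — at least one ✓
  (2) q_1=F, q_5=F — same ✓
  (3) {q_3, q_1, q_4, q_2}: 1 true — at most one ✓
  (4) {q_2, q_3, q_5}: 1 true — at least one ✓
  (5) q_4=F, q_3=F — not both ✓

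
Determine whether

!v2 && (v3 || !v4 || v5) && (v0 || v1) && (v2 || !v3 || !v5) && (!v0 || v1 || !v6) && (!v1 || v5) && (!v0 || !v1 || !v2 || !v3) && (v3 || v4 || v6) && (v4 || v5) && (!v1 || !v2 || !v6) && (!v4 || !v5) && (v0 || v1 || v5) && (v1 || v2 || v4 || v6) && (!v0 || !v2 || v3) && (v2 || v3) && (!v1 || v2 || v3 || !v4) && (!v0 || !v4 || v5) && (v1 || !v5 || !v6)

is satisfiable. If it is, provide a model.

Case v2 = True:
  Clause (!v2) is falsified — contradiction.
Case v2 = False:
  (v2 || v3) forces v3 = True.
  (v2 || !v3 || !v5) forces v5 = False.
  (!v1 || v5) forces v1 = False.
  (v0 || v1) forces v0 = True.
  (!v0 || v1 || !v6) forces v6 = False.
  (v4 || v5) forces v4 = True.
  Clause (!v0 || !v4 || v5) is falsified — contradiction.
Both cases fail, so the formula is unsatisfiable.

UNSATISFIABLE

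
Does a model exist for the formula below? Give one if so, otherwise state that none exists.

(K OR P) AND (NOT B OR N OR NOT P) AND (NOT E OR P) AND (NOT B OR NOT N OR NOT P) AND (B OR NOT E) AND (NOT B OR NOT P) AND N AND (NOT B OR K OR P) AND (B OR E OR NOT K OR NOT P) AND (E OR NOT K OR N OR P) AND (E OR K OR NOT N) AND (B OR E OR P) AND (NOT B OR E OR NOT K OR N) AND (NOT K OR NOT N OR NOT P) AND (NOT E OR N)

Unit clause (N) forces N = True.
Set B = True.
  then (NOT B OR NOT N OR NOT P) forces P = False.
  then (NOT B OR K OR P) forces K = True.
  then (NOT E OR P) forces E = False.
All clauses satisfied.

B: True, K: True, N: True, P: False, E: False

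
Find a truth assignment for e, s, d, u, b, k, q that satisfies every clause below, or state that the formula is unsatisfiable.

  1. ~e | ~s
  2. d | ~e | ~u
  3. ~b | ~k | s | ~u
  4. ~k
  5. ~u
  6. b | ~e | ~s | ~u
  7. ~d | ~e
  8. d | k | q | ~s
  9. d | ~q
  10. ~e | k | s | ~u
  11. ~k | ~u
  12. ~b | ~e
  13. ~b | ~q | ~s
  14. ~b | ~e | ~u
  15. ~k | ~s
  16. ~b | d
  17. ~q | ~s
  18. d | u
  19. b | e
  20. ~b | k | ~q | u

Unit clause (~k) forces k = False.
Unit clause (~u) forces u = False.
In (d | u) only d is left, so d = True.
In (~d | ~e) only ~e is left, so e = False.
In (b | e) only b is left, so b = True.
In (~b | k | ~q | u) only ~q is left, so q = False.
Set s = False.
All clauses satisfied.

e = False; s = False; d = True; u = False; b = True; k = False; q = False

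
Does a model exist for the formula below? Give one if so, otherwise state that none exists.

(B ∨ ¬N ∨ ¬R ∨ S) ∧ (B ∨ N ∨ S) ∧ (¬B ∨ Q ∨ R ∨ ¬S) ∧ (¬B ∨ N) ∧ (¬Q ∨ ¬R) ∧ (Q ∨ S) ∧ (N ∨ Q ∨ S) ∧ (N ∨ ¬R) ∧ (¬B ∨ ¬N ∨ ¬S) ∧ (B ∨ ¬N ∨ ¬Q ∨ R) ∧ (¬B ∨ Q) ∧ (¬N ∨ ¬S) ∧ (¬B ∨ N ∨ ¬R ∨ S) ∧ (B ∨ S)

B = False, Q = False, N = False, S = True, R = False

Set B = False.
  then (B ∨ S) forces S = True.
  then (¬N ∨ ¬S) forces N = False.
  then (N ∨ ¬R) forces R = False.
Set Q = False.
All clauses satisfied.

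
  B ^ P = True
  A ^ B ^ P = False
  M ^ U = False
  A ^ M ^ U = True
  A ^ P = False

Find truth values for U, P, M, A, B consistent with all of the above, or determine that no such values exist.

U = True; P = True; M = True; A = True; B = False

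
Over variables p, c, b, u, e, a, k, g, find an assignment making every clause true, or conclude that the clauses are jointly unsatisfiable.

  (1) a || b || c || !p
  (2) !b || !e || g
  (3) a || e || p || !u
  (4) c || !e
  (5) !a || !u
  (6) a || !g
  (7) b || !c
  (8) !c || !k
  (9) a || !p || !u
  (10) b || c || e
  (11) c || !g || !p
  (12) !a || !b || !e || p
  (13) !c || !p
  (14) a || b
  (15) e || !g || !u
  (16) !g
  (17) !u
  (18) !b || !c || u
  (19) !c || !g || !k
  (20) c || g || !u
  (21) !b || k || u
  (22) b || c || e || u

Unit clause (!g) forces g = False.
Unit clause (!u) forces u = False.
Set p = False.
Try c = True:
  (b || !c) forces b = True.
  clause (!b || !c || u) is falsified — backtrack.
So c = False.
  then (c || !e) forces e = False.
  then (b || c || e) forces b = True.
  then (!b || k || u) forces k = True.
Set a = False.
All clauses satisfied.

p = False, c = False, b = True, u = False, e = False, a = False, k = True, g = False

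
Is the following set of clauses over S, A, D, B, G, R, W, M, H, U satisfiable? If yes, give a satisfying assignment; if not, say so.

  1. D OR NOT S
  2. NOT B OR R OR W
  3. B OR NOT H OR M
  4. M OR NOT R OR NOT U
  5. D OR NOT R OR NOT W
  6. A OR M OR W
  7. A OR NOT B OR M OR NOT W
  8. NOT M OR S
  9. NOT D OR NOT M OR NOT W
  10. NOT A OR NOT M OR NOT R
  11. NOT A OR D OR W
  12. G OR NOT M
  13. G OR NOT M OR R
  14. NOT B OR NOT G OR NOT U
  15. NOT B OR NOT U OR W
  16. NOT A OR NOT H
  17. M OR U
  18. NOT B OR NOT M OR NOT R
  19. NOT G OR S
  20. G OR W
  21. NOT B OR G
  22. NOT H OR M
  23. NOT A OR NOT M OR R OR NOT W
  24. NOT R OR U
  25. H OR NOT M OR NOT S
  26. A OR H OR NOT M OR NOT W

S: True; A: True; D: True; B: False; G: True; R: False; W: True; M: False; H: False; U: True

Set S = True.
  then (D OR NOT S) forces D = True.
Set A = True.
  then (NOT A OR NOT H) forces H = False.
  then (H OR NOT M OR NOT S) forces M = False.
  then (M OR U) forces U = True.
  then (M OR NOT R OR NOT U) forces R = False.
Try B = True:
  (NOT B OR R OR W) forces W = True.
  (NOT B OR NOT G OR NOT U) forces G = False.
  clause (NOT B OR G) is falsified — backtrack.
So B = False.
Set G = True.
Set W = True.
All clauses satisfied.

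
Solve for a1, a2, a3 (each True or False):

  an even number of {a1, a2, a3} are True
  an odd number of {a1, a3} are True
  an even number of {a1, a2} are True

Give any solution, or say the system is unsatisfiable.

a1=T, a2=T, a3=F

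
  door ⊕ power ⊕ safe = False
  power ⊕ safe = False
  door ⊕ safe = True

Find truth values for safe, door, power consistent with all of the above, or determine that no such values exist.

safe = True, door = False, power = True

door ⊕ power ⊕ safe = F ⊕ T ⊕ T = False ✓
power ⊕ safe = T ⊕ T = False ✓
door ⊕ safe = F ⊕ T = True ✓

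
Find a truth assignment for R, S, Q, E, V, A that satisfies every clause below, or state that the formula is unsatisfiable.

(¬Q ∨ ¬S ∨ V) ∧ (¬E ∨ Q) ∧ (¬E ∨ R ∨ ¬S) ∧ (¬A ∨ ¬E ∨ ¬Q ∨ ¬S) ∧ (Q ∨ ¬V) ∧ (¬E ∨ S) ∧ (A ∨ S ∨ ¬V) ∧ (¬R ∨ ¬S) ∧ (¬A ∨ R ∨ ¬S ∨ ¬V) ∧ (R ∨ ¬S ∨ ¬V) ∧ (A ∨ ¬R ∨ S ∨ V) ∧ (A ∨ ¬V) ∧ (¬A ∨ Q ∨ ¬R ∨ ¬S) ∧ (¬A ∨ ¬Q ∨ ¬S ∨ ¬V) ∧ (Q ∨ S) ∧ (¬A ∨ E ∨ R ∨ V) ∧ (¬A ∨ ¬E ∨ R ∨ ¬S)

Set R = False.
Set S = False.
  then (¬E ∨ S) forces E = False.
  then (Q ∨ S) forces Q = True.
Set V = False.
  then (¬A ∨ E ∨ R ∨ V) forces A = False.
All clauses satisfied.

R = False, S = False, Q = True, E = False, V = False, A = False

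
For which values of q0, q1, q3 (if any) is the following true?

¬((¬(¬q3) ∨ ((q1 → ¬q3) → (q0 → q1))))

q0 = True; q1 = False; q3 = False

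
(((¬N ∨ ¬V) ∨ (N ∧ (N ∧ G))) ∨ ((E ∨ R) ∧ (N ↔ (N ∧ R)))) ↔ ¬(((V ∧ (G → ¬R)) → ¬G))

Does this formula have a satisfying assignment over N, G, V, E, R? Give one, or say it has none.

N: True, G: True, V: True, E: False, R: False

  (((¬N ∨ ¬V) ∨ (N ∧ (N ∧ G))) ∨ ((E ∨ R) ∧ (N ↔ (N ∧ R)))) ↔ ¬(((V ∧ (G → ¬R)) → ¬G)) = True
    ((¬N ∨ ¬V) ∨ (N ∧ (N ∧ G))) ∨ ((E ∨ R) ∧ (N ↔ (N ∧ R))) = True
      (¬N ∨ ¬V) ∨ (N ∧ (N ∧ G)) = True
        ¬N ∨ ¬V = False
          ¬N = False
          ¬V = False
        N ∧ (N ∧ G) = True
          N ∧ G = True
      (E ∨ R) ∧ (N ↔ (N ∧ R)) = False
        E ∨ R = False
        N ↔ (N ∧ R) = False
          N ∧ R = False
    ¬(((V ∧ (G → ¬R)) → ¬G)) = True
      (V ∧ (G → ¬R)) → ¬G = False
        V ∧ (G → ¬R) = True
          G → ¬R = True
            ¬R = True
        ¬G = False
The formula evaluates to True.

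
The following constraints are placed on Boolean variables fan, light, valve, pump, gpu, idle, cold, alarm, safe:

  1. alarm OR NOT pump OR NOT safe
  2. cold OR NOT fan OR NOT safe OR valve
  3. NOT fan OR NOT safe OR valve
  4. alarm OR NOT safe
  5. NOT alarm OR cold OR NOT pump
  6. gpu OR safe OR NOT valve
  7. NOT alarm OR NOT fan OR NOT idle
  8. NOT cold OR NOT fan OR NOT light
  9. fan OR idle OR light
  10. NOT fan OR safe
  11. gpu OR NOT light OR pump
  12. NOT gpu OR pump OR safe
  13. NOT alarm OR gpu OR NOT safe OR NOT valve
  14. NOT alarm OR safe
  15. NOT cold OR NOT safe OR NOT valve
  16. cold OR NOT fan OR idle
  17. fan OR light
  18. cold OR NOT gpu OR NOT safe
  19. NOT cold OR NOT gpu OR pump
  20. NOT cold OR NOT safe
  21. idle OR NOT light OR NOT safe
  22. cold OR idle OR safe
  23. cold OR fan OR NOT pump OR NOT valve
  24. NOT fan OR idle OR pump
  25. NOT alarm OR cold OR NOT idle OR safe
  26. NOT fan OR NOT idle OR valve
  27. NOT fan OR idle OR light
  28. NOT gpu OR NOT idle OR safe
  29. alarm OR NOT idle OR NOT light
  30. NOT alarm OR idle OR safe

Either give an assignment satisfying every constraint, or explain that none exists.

fan=F, light=T, valve=T, pump=T, gpu=T, idle=F, cold=T, alarm=F, safe=F

Set fan = False.
  then (fan OR light) forces light = True.
Set valve = True.
Try pump = False:
  (gpu OR NOT light OR pump) forces gpu = True.
  (NOT gpu OR pump OR safe) forces safe = True.
  (alarm OR NOT safe) forces alarm = True.
  (NOT cold OR NOT safe OR NOT valve) forces cold = False.
  clause (cold OR NOT gpu OR NOT safe) is falsified — backtrack.
So pump = True.
  then (cold OR fan OR NOT pump OR NOT valve) forces cold = True.
  then (NOT cold OR NOT safe OR NOT valve) forces safe = False.
  then (gpu OR safe OR NOT valve) forces gpu = True.
  then (NOT alarm OR safe) forces alarm = False.
  then (NOT gpu OR NOT idle OR safe) forces idle = False.
All clauses satisfied.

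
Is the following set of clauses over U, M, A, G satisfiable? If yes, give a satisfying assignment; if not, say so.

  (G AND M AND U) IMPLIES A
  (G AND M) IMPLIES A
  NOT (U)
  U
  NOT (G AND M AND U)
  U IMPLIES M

The formula is unsatisfiable.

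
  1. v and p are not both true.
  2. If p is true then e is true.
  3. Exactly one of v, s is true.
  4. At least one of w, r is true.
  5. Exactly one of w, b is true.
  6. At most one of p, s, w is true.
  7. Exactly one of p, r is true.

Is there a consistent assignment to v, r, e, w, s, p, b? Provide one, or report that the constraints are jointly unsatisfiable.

v = False, r = True, e = False, w = False, s = True, p = False, b = True

  (1) v=F, p=F — not both ✓
  (2) p=F ⇒ e: vacuous ✓
  (3) {v, s}: 1 true — exactly one ✓
  (4) {w, r}: 1 true — at least one ✓
  (5) {w, b}: 1 true — exactly one ✓
  (6) {p, s, w}: 1 true — at most one ✓
  (7) {p, r}: 1 true — exactly one ✓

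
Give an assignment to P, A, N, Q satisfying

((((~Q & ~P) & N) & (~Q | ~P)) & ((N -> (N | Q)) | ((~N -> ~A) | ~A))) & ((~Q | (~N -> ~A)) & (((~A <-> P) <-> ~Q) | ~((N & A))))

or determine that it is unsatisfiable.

P = False; A = False; N = True; Q = False

  (((~Q & ~P) & N) & (~Q | ~P)) & ((N -> (N | Q)) | ((~N -> ~A) | ~A)) = True
    ((~Q & ~P) & N) & (~Q | ~P) = True
      (~Q & ~P) & N = True
        ~Q & ~P = True
          ~Q = True
          ~P = True
      ~Q | ~P = True
        ~Q = True
        ~P = True
    (N -> (N | Q)) | ((~N -> ~A) | ~A) = True
      N -> (N | Q) = True
        N | Q = True
      (~N -> ~A) | ~A = True
        ~N -> ~A = True
          ~N = False
          ~A = True
        ~A = True
  (~Q | (~N -> ~A)) & (((~A <-> P) <-> ~Q) | ~((N & A))) = True
    ~Q | (~N -> ~A) = True
      ~Q = True
      ~N -> ~A = True
        ~N = False
        ~A = True
    ((~A <-> P) <-> ~Q) | ~((N & A)) = True
      (~A <-> P) <-> ~Q = False
        ~A <-> P = False
          ~A = True
        ~Q = True
      ~((N & A)) = True
        N & A = False
Both conjuncts True, so the formula holds.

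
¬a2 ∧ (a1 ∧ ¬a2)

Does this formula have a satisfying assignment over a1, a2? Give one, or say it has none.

a1: True, a2: False

  ¬a2 = True
  a1 ∧ ¬a2 = True
    ¬a2 = True
Both conjuncts True, so the formula holds.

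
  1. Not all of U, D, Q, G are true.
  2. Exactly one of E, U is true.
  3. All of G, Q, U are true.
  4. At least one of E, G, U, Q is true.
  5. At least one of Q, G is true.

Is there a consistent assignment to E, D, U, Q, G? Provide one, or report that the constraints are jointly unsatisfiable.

E = False; D = False; U = True; Q = True; G = True

  (1) {U, D, Q, G}: 3/4 true — not all ✓
  (2) {E, U}: 1 true — exactly one ✓
  (3) {G, Q, U}: all 3 true ✓
  (4) {E, G, U, Q}: 3 true — at least one ✓
  (5) {Q, G}: 2 true — at least one ✓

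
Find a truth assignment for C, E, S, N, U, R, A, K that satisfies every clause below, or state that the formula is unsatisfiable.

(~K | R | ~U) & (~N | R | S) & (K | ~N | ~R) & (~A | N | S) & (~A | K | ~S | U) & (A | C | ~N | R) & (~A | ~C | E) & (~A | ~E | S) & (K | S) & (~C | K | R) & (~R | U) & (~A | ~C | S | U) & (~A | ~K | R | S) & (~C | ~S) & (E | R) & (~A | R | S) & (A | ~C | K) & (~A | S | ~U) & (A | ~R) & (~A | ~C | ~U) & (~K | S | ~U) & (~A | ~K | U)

Set C = False.
Set E = True.
Set S = True.
Set N = True.
Try U = False:
  (~R | U) forces R = False.
  (A | C | ~N | R) forces A = True.
  (~A | K | ~S | U) forces K = True.
  clause (~A | ~K | U) is falsified — backtrack.
So U = True.
Set R = False.
  then (~K | R | ~U) forces K = False.
  then (A | C | ~N | R) forces A = True.
All clauses satisfied.

C = False, E = True, S = True, N = True, U = True, R = False, A = True, K = False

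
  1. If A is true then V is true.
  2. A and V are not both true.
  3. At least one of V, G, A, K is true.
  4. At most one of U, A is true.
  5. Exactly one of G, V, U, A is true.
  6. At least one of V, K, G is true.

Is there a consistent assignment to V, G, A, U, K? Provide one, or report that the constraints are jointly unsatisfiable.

V: True, G: False, A: False, U: False, K: True

  (1) A=F ⇒ V: vacuous ✓
  (2) A=F, V=T — not both ✓
  (3) {V, G, A, K}: 2 true — at least one ✓
  (4) {U, A}: 0 true — at most one ✓
  (5) {G, V, U, A}: 1 true — exactly one ✓
  (6) {V, K, G}: 2 true — at least one ✓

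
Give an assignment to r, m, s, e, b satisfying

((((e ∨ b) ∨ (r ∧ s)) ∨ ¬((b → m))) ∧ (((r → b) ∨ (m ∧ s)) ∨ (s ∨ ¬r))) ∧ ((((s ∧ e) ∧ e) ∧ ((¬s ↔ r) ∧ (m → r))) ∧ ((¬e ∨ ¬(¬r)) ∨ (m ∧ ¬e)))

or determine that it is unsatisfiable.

Case e = True: the formula simplifies to (((r → b) ∨ (m ∧ s)) ∨ (s ∨ ¬r)) ∧ ((s ∧ ((¬s ↔ r) ∧ (m → r))) ∧ ¬(¬r)).
  s = True: simplifies to (¬r ∧ (m → r)) ∧ ¬(¬r).
    r = True: the conjunct ¬r is False.
    r = False: the conjunct ¬(¬r) becomes ¬(¬False) = False.
  s = False: the conjunct s is False.
Case e = False: the conjunct e is False.
Both cases fail — unsatisfiable.

The formula is unsatisfiable.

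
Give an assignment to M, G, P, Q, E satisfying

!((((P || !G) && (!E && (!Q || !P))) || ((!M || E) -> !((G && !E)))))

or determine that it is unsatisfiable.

M: False, G: True, P: True, Q: True, E: False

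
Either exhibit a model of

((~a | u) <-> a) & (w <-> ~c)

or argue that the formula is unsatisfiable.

u: True, w: True, c: False, a: True

  (~a | u) <-> a = True
    ~a | u = True
      ~a = False
  w <-> ~c = True
    ~c = True
Both conjuncts True, so the formula holds.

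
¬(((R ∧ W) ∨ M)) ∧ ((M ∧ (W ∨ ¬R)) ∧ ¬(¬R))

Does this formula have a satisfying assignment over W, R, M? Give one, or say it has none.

No satisfying assignment exists.

Case M = True: the conjunct ¬(((R ∧ W) ∨ M)) becomes ¬(((R ∧ W) ∨ True)) = False.
Case M = False: the conjunct M is False.
Both cases fail — unsatisfiable.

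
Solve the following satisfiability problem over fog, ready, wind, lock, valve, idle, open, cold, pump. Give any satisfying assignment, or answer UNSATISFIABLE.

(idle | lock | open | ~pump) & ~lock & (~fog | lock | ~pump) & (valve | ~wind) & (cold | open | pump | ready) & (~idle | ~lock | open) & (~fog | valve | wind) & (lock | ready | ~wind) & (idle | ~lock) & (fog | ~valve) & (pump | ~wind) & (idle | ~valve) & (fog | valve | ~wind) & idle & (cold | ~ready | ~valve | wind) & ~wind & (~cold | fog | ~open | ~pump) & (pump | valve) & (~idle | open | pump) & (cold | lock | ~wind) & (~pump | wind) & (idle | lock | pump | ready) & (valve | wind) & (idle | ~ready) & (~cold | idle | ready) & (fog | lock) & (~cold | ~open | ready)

Unit clause (~lock) forces lock = False.
Unit clause (idle) forces idle = True.
Unit clause (~wind) forces wind = False.
In (~pump | wind) only ~pump is left, so pump = False.
In (valve | wind) only valve is left, so valve = True.
In (fog | lock) only fog is left, so fog = True.
In (~idle | open | pump) only open is left, so open = True.
Set ready = False.
  then (~cold | ~open | ready) forces cold = False.
All clauses satisfied.

fog=T, ready=F, wind=F, lock=F, valve=T, idle=T, open=T, cold=F, pump=F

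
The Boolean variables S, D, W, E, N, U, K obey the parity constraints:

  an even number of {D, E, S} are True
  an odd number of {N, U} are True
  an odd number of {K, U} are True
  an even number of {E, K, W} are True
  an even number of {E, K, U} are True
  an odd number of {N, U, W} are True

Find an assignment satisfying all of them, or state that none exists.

S: False; D: True; W: False; E: True; N: True; U: False; K: True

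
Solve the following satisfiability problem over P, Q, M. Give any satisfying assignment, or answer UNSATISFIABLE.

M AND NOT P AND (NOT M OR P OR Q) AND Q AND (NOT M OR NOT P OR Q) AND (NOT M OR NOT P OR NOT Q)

Unit clause (M) forces M = True.
Unit clause (NOT P) forces P = False.
In (NOT M OR P OR Q) only Q is left, so Q = True.
All clauses satisfied.

P = False, Q = True, M = True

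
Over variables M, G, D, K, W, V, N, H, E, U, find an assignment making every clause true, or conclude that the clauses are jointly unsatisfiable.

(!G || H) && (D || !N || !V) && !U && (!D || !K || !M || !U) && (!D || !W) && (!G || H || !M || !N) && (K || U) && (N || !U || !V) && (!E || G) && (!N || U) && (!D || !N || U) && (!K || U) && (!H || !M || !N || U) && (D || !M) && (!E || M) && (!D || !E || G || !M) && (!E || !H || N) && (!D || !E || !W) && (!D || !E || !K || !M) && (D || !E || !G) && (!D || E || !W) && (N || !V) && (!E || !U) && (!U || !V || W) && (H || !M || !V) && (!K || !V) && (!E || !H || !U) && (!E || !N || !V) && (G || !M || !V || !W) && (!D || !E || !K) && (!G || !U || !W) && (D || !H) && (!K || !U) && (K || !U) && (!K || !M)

No satisfying assignment exists.

Case U = True:
  Clause (!U) is falsified — contradiction.
Case U = False:
  (K || U) forces K = True.
  Clause (!K || U) is falsified — contradiction.
Both cases fail, so the formula is unsatisfiable.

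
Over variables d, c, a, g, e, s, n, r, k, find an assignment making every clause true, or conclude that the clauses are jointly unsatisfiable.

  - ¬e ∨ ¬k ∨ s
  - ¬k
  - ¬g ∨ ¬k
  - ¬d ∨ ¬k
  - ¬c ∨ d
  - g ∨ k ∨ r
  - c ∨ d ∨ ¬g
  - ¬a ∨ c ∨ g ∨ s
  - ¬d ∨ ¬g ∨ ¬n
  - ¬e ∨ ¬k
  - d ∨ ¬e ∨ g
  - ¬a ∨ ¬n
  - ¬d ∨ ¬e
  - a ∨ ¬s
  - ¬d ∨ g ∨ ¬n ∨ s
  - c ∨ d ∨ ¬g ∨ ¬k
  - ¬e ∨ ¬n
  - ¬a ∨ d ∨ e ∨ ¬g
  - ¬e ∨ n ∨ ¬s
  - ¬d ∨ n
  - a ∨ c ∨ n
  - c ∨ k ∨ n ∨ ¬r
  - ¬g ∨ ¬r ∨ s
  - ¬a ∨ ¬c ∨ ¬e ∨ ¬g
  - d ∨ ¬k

Unit clause (¬k) forces k = False.
Set d = False.
  then (¬c ∨ d) forces c = False.
  then (c ∨ d ∨ ¬g) forces g = False.
  then (d ∨ ¬e ∨ g) forces e = False.
  then (g ∨ k ∨ r) forces r = True.
  then (c ∨ k ∨ n ∨ ¬r) forces n = True.
  then (¬a ∨ ¬n) forces a = False.
  then (a ∨ ¬s) forces s = False.
All clauses satisfied.

d=F; c=F; a=F; g=F; e=F; s=F; n=T; r=T; k=F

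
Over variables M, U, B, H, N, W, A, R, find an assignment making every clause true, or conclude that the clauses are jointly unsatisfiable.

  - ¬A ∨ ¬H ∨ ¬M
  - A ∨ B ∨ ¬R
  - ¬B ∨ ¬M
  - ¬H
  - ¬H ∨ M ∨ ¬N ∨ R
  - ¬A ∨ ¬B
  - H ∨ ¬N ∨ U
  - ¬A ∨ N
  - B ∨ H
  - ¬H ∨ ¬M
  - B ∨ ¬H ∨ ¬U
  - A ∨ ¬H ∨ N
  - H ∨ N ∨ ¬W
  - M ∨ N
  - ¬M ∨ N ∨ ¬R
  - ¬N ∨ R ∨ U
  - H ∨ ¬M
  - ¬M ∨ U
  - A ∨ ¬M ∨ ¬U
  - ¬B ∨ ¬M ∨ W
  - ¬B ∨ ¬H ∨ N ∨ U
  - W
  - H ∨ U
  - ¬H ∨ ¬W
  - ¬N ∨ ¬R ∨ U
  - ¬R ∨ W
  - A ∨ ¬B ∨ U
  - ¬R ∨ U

M=F; U=T; B=T; H=F; N=T; W=T; A=F; R=F

Unit clause (¬H) forces H = False.
In (B ∨ H) only B is left, so B = True.
In (H ∨ ¬M) only ¬M is left, so M = False.
Unit clause (W) forces W = True.
In (H ∨ U) only U is left, so U = True.
In (¬A ∨ ¬B) only ¬A is left, so A = False.
In (H ∨ N ∨ ¬W) only N is left, so N = True.
Set R = False.
All clauses satisfied.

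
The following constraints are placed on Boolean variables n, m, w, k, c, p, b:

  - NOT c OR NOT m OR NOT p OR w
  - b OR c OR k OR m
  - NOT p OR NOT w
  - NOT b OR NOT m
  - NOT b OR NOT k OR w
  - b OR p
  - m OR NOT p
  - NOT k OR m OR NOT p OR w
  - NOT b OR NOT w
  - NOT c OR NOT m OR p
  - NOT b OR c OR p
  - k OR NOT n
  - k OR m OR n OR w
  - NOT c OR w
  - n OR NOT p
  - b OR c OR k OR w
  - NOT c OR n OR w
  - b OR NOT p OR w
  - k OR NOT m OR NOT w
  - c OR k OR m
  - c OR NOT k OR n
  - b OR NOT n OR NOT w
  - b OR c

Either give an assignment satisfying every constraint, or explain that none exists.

UNSATISFIABLE

Case w = True:
  (NOT p OR NOT w) forces p = False.
  (b OR p) forces b = True.
  Clause (NOT b OR NOT w) is falsified — contradiction.
Case w = False:
  (NOT c OR w) forces c = False.
  (b OR c) forces b = True.
  (NOT b OR NOT m) forces m = False.
  (NOT b OR NOT k OR w) forces k = False.
  Clause (c OR k OR m) is falsified — contradiction.
Both cases fail, so the formula is unsatisfiable.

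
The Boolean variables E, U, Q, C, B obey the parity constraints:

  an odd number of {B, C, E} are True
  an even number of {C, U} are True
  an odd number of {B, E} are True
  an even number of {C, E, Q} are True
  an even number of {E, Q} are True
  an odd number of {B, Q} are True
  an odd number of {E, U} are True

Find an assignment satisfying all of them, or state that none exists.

E = True; U = False; Q = True; C = False; B = False

{B, C, E}: 1 true → odd ✓
{C, U}: 0 true → even ✓
{B, E}: 1 true → odd ✓
{C, E, Q}: 2 true → even ✓
{E, Q}: 2 true → even ✓
{B, Q}: 1 true → odd ✓
{E, U}: 1 true → odd ✓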